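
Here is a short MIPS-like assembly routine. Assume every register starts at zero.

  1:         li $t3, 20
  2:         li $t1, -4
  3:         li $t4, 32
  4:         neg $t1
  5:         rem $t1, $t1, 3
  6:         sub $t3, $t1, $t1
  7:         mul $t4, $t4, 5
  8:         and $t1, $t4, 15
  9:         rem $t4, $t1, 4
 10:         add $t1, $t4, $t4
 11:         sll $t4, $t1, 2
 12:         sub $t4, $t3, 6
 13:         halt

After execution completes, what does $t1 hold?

0

$t3=20
$t1=-4
$t4=32
$t1=-(-4)=4
$t1=4%3=1
$t3=1-1=0
$t4=32*5=160
$t1=160&15=0
$t4=0%4=0
$t1=0+0=0
$t4=0<<2=0
$t4=0-6=-6
halt.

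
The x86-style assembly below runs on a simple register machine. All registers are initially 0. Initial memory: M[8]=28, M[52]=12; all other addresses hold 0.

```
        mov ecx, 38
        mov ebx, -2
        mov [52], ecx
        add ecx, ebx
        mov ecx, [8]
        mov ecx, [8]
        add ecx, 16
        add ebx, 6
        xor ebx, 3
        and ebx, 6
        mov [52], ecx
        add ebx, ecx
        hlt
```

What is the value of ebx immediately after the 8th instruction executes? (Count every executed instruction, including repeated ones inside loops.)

ecx=38
ebx=-2
mov [52], ecx → M[52]=38
ecx=38+(-2)=36
ecx=M[8]=28
ecx=M[8]=28
ecx=28+16=44
ebx=(-2)+6=4
After step 8: ebx = 4.

4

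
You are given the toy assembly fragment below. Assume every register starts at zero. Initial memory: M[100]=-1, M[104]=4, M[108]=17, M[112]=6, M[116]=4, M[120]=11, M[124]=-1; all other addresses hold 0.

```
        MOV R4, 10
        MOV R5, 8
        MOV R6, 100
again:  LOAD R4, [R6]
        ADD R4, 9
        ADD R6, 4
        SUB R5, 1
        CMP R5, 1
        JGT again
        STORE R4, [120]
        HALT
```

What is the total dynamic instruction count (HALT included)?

MOV R4, 10 → R4=10
MOV R5, 8 → R5=8
MOV R6, 100 → R6=100
LOAD R4, [R6] → R4=M[100]=-1
ADD R4, 9 → R4=(-1)+9=8
ADD R6, 4 → R6=100+4=104
SUB R5, 1 → R5=8-1=7
CMP R5, 1  (cmp 7,1)
JGT again: taken
LOAD R4, [R6] → R4=M[104]=4
ADD R4, 9 → R4=4+9=13
ADD R6, 4 → R6=104+4=108
SUB R5, 1 → R5=7-1=6
CMP R5, 1  (cmp 6,1)
JGT again: taken
LOAD R4, [R6] → R4=M[108]=17
ADD R4, 9 → R4=17+9=26
ADD R6, 4 → R6=108+4=112
SUB R5, 1 → R5=6-1=5
CMP R5, 1  (cmp 5,1)
JGT again: taken
LOAD R4, [R6] → R4=M[112]=6
ADD R4, 9 → R4=6+9=15
ADD R6, 4 → R6=112+4=116
SUB R5, 1 → R5=5-1=4
CMP R5, 1  (cmp 4,1)
JGT again: taken
LOAD R4, [R6] → R4=M[116]=4
ADD R4, 9 → R4=4+9=13
ADD R6, 4 → R6=116+4=120
SUB R5, 1 → R5=4-1=3
CMP R5, 1  (cmp 3,1)
JGT again: taken
LOAD R4, [R6] → R4=M[120]=11
ADD R4, 9 → R4=11+9=20
ADD R6, 4 → R6=120+4=124
SUB R5, 1 → R5=3-1=2
CMP R5, 1  (cmp 2,1)
JGT again: taken
LOAD R4, [R6] → R4=M[124]=-1
ADD R4, 9 → R4=(-1)+9=8
ADD R6, 4 → R6=124+4=128
SUB R5, 1 → R5=2-1=1
CMP R5, 1  (cmp 1,1)
JGT again: not taken
STORE R4, [120] → M[120]=8
halt.
Total executed instructions: 47.

47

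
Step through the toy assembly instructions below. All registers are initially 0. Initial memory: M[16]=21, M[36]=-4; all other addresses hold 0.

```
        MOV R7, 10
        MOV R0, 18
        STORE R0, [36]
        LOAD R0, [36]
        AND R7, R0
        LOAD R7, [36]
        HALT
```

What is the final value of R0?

R7=10
R0=18
STORE R0, [36] → M[36]=18
R0=M[36]=18
R7=10&18=2
R7=M[36]=18
halt.

18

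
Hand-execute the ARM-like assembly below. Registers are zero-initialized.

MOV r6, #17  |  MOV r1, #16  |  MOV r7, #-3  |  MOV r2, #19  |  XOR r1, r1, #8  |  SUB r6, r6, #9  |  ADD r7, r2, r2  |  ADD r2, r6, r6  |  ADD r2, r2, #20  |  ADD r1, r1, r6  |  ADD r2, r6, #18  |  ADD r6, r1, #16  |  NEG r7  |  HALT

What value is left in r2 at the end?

26

MOV r6, #17 → r6=17
MOV r1, #16 → r1=16
MOV r7, #-3 → r7=-3
MOV r2, #19 → r2=19
XOR r1, r1, #8 → r1=16^8=24
SUB r6, r6, #9 → r6=17-9=8
ADD r7, r2, r2 → r7=19+19=38
ADD r2, r6, r6 → r2=8+8=16
ADD r2, r2, #20 → r2=16+20=36
ADD r1, r1, r6 → r1=24+8=32
ADD r2, r6, #18 → r2=8+18=26
ADD r6, r1, #16 → r6=32+16=48
NEG r7 → r7=-(38)=-38
halt.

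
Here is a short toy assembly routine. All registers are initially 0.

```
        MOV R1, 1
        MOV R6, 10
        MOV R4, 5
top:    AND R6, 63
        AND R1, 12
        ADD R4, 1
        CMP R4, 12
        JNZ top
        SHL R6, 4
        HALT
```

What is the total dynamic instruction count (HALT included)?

40

after MOV R1, 1: R1=1
after MOV R6, 10: R6=10
after MOV R4, 5: R4=5
after AND R6, 63: R6=10&63=10
after AND R1, 12: R1=1&12=0
after ADD R4, 1: R4=5+1=6
CMP R4, 12  (cmp 6,12)
JNZ top: taken
after AND R6, 63: R6=10&63=10
after AND R1, 12: R1=0&12=0
after ADD R4, 1: R4=6+1=7
CMP R4, 12  (cmp 7,12)
JNZ top: taken
after AND R6, 63: R6=10&63=10
after AND R1, 12: R1=0&12=0
after ADD R4, 1: R4=7+1=8
CMP R4, 12  (cmp 8,12)
JNZ top: taken
after AND R6, 63: R6=10&63=10
after AND R1, 12: R1=0&12=0
after ADD R4, 1: R4=8+1=9
CMP R4, 12  (cmp 9,12)
JNZ top: taken
after AND R6, 63: R6=10&63=10
after AND R1, 12: R1=0&12=0
after ADD R4, 1: R4=9+1=10
CMP R4, 12  (cmp 10,12)
JNZ top: taken
after AND R6, 63: R6=10&63=10
after AND R1, 12: R1=0&12=0
after ADD R4, 1: R4=10+1=11
CMP R4, 12  (cmp 11,12)
JNZ top: taken
after AND R6, 63: R6=10&63=10
after AND R1, 12: R1=0&12=0
after ADD R4, 1: R4=11+1=12
CMP R4, 12  (cmp 12,12)
JNZ top: not taken
after SHL R6, 4: R6=10<<4=160
halt.
Total executed instructions: 40.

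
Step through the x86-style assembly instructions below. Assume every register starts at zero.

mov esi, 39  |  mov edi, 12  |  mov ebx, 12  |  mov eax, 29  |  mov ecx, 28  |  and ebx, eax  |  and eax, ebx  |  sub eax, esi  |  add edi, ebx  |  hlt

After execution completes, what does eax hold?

-27

after mov esi, 39: esi=39
after mov edi, 12: edi=12
after mov ebx, 12: ebx=12
after mov eax, 29: eax=29
after mov ecx, 28: ecx=28
after and ebx, eax: ebx=12&29=12
after and eax, ebx: eax=29&12=12
after sub eax, esi: eax=12-39=-27
after add edi, ebx: edi=12+12=24
halt.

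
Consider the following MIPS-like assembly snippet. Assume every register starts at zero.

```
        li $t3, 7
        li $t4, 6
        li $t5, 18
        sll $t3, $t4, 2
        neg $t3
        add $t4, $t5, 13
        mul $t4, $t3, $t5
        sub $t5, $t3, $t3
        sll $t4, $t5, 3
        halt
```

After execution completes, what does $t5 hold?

li $t3, 7 → $t3=7
li $t4, 6 → $t4=6
li $t5, 18 → $t5=18
sll $t3, $t4, 2 → $t3=6<<2=24
neg $t3 → $t3=-(24)=-24
add $t4, $t5, 13 → $t4=18+13=31
mul $t4, $t3, $t5 → $t4=(-24)*18=-432
sub $t5, $t3, $t3 → $t5=(-24)-(-24)=0
sll $t4, $t5, 3 → $t4=0<<3=0
halt.

0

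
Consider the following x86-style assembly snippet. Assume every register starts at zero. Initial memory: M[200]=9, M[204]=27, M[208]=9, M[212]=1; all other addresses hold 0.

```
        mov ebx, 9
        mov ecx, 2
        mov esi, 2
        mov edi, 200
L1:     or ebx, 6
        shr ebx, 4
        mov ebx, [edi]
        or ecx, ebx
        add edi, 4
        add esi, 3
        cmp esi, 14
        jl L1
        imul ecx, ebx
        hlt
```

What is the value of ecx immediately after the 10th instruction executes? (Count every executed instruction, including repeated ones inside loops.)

11

after mov ebx, 9: ebx=9
after mov ecx, 2: ecx=2
after mov esi, 2: esi=2
after mov edi, 200: edi=200
after or ebx, 6: ebx=9|6=15
after shr ebx, 4: ebx=15>>4=0
after mov ebx, [edi]: ebx=M[200]=9
after or ecx, ebx: ecx=2|9=11
after add edi, 4: edi=200+4=204
after add esi, 3: esi=2+3=5
After step 10: ecx = 11.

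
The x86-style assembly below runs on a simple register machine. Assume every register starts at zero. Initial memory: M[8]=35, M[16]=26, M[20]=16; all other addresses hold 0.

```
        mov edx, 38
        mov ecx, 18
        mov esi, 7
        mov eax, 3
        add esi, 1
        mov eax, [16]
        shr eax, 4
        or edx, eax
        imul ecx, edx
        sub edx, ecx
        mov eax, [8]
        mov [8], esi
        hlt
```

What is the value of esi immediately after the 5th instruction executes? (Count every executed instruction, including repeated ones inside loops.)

mov edx, 38 → edx=38
mov ecx, 18 → ecx=18
mov esi, 7 → esi=7
mov eax, 3 → eax=3
add esi, 1 → esi=7+1=8
After step 5: esi = 8.

8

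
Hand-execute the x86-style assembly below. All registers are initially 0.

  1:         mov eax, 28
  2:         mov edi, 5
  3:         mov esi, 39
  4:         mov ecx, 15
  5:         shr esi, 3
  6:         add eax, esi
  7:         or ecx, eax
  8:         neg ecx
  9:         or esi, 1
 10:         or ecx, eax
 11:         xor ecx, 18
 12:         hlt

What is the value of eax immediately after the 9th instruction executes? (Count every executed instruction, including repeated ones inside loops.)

32

mov eax, 28 → eax=28
mov edi, 5 → edi=5
mov esi, 39 → esi=39
mov ecx, 15 → ecx=15
shr esi, 3 → esi=39>>3=4
add eax, esi → eax=28+4=32
or ecx, eax → ecx=15|32=47
neg ecx → ecx=-(47)=-47
or esi, 1 → esi=4|1=5
After step 9: eax = 32.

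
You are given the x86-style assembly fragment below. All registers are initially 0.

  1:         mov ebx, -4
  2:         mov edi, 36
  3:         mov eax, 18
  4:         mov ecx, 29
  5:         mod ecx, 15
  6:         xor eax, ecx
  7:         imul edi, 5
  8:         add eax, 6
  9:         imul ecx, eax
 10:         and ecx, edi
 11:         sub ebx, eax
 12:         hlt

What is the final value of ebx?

after mov ebx, -4: ebx=-4
after mov edi, 36: edi=36
after mov eax, 18: eax=18
after mov ecx, 29: ecx=29
after mod ecx, 15: ecx=29%15=14
after xor eax, ecx: eax=18^14=28
after imul edi, 5: edi=36*5=180
after add eax, 6: eax=28+6=34
after imul ecx, eax: ecx=14*34=476
after and ecx, edi: ecx=476&180=148
after sub ebx, eax: ebx=(-4)-34=-38
halt.

-38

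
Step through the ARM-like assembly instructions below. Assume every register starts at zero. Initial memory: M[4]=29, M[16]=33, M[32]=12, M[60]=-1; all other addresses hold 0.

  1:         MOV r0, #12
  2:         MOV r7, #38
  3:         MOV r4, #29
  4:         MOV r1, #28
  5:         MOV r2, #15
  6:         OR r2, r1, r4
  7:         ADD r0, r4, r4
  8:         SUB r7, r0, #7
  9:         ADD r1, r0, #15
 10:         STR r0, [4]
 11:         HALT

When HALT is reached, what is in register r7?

51

MOV r0, #12 → r0=12
MOV r7, #38 → r7=38
MOV r4, #29 → r4=29
MOV r1, #28 → r1=28
MOV r2, #15 → r2=15
OR r2, r1, r4 → r2=28|29=29
ADD r0, r4, r4 → r0=29+29=58
SUB r7, r0, #7 → r7=58-7=51
ADD r1, r0, #15 → r1=58+15=73
STR r0, [4] → M[4]=58
halt.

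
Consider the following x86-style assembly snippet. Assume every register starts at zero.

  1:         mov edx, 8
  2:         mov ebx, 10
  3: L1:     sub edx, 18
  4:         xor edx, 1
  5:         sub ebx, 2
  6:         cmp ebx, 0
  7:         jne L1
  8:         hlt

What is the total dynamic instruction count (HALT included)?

28

edx=8
ebx=10
edx=8-18=-10
edx=(-10)^1=-9
ebx=10-2=8
cmp ebx, 0  (cmp 8,0)
jne L1: taken
edx=(-9)-18=-27
edx=(-27)^1=-28
ebx=8-2=6
cmp ebx, 0  (cmp 6,0)
jne L1: taken
edx=(-28)-18=-46
edx=(-46)^1=-45
ebx=6-2=4
cmp ebx, 0  (cmp 4,0)
jne L1: taken
edx=(-45)-18=-63
edx=(-63)^1=-64
ebx=4-2=2
cmp ebx, 0  (cmp 2,0)
jne L1: taken
edx=(-64)-18=-82
edx=(-82)^1=-81
ebx=2-2=0
cmp ebx, 0  (cmp 0,0)
jne L1: not taken
halt.
Total executed instructions: 28.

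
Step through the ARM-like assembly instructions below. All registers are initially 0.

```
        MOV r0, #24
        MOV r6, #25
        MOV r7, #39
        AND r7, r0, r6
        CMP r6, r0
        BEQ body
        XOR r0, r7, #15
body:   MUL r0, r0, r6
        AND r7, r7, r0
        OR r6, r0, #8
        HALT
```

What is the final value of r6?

MOV r0, #24 → r0=24
MOV r6, #25 → r6=25
MOV r7, #39 → r7=39
AND r7, r0, r6 → r7=24&25=24
CMP r6, r0  (cmp 25,24)
BEQ body: not taken
XOR r0, r7, #15 → r0=24^15=23
MUL r0, r0, r6 → r0=23*25=575
AND r7, r7, r0 → r7=24&575=24
OR r6, r0, #8 → r6=575|8=575
halt.

575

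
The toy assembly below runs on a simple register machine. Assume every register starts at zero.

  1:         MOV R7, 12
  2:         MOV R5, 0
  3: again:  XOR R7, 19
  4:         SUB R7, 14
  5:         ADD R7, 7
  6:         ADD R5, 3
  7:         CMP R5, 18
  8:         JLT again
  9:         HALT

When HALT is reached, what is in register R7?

after MOV R7, 12: R7=12
after MOV R5, 0: R5=0
after XOR R7, 19: R7=12^19=31
after SUB R7, 14: R7=31-14=17
after ADD R7, 7: R7=17+7=24
after ADD R5, 3: R5=0+3=3
CMP R5, 18  (cmp 3,18)
JLT again: taken
after XOR R7, 19: R7=24^19=11
after SUB R7, 14: R7=11-14=-3
after ADD R7, 7: R7=(-3)+7=4
after ADD R5, 3: R5=3+3=6
CMP R5, 18  (cmp 6,18)
JLT again: taken
after XOR R7, 19: R7=4^19=23
after SUB R7, 14: R7=23-14=9
after ADD R7, 7: R7=9+7=16
after ADD R5, 3: R5=6+3=9
CMP R5, 18  (cmp 9,18)
JLT again: taken
after XOR R7, 19: R7=16^19=3
after SUB R7, 14: R7=3-14=-11
after ADD R7, 7: R7=(-11)+7=-4
after ADD R5, 3: R5=9+3=12
CMP R5, 18  (cmp 12,18)
JLT again: taken
after XOR R7, 19: R7=(-4)^19=-17
after SUB R7, 14: R7=(-17)-14=-31
after ADD R7, 7: R7=(-31)+7=-24
after ADD R5, 3: R5=12+3=15
CMP R5, 18  (cmp 15,18)
JLT again: taken
after XOR R7, 19: R7=(-24)^19=-5
after SUB R7, 14: R7=(-5)-14=-19
after ADD R7, 7: R7=(-19)+7=-12
after ADD R5, 3: R5=15+3=18
CMP R5, 18  (cmp 18,18)
JLT again: not taken
halt.

-12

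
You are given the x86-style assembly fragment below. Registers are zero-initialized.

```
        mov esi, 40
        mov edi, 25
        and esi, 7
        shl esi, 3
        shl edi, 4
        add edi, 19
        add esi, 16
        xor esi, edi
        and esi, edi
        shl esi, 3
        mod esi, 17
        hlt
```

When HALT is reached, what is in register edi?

419

esi=40
edi=25
esi=40&7=0
esi=0<<3=0
edi=25<<4=400
edi=400+19=419
esi=0+16=16
esi=16^419=435
esi=435&419=419
esi=419<<3=3352
esi=3352%17=3
halt.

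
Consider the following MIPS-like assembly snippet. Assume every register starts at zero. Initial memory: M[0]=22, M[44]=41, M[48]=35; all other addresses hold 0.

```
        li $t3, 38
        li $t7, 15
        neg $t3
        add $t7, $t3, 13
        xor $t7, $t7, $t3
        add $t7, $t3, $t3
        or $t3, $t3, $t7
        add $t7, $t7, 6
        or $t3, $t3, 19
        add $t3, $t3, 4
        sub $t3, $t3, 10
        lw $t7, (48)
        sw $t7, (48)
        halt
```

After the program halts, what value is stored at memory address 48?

35

after li $t3, 38: $t3=38
after li $t7, 15: $t7=15
after neg $t3: $t3=-(38)=-38
after add $t7, $t3, 13: $t7=(-38)+13=-25
after xor $t7, $t7, $t3: $t7=(-25)^(-38)=61
after add $t7, $t3, $t3: $t7=(-38)+(-38)=-76
after or $t3, $t3, $t7: $t3=(-38)|(-76)=-2
after add $t7, $t7, 6: $t7=(-76)+6=-70
after or $t3, $t3, 19: $t3=(-2)|19=-1
after add $t3, $t3, 4: $t3=(-1)+4=3
after sub $t3, $t3, 10: $t3=3-10=-7
after lw $t7, (48): $t7=M[48]=35
sw $t7, (48) → M[48]=35
halt.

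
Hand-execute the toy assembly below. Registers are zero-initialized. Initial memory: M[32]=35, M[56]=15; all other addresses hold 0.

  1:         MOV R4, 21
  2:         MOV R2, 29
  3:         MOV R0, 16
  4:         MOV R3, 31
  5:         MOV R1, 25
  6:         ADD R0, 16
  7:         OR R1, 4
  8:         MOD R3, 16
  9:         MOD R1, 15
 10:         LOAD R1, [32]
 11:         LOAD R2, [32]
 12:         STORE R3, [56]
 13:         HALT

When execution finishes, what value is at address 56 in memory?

R4=21
R2=29
R0=16
R3=31
R1=25
R0=16+16=32
R1=25|4=29
R3=31%16=15
R1=29%15=14
R1=M[32]=35
R2=M[32]=35
STORE R3, [56] → M[56]=15
halt.

15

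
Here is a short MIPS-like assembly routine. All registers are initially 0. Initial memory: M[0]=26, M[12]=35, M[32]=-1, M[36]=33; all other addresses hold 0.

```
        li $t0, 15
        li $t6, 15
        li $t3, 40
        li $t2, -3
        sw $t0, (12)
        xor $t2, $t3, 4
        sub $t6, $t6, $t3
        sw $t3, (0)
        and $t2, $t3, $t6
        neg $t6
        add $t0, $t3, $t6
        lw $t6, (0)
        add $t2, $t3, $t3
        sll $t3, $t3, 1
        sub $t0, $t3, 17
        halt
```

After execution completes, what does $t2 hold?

after li $t0, 15: $t0=15
after li $t6, 15: $t6=15
after li $t3, 40: $t3=40
after li $t2, -3: $t2=-3
sw $t0, (12) → M[12]=15
after xor $t2, $t3, 4: $t2=40^4=44
after sub $t6, $t6, $t3: $t6=15-40=-25
sw $t3, (0) → M[0]=40
after and $t2, $t3, $t6: $t2=40&(-25)=32
after neg $t6: $t6=-(-25)=25
after add $t0, $t3, $t6: $t0=40+25=65
after lw $t6, (0): $t6=M[0]=40
after add $t2, $t3, $t3: $t2=40+40=80
after sll $t3, $t3, 1: $t3=40<<1=80
after sub $t0, $t3, 17: $t0=80-17=63
halt.

80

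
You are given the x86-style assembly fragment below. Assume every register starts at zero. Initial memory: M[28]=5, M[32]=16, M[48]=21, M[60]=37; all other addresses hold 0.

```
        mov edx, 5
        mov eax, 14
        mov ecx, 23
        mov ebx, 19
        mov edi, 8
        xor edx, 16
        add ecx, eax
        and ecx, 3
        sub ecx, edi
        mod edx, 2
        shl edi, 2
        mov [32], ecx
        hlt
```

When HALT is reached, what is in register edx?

1

edx=5
eax=14
ecx=23
ebx=19
edi=8
edx=5^16=21
ecx=23+14=37
ecx=37&3=1
ecx=1-8=-7
edx=21%2=1
edi=8<<2=32
mov [32], ecx → M[32]=-7
halt.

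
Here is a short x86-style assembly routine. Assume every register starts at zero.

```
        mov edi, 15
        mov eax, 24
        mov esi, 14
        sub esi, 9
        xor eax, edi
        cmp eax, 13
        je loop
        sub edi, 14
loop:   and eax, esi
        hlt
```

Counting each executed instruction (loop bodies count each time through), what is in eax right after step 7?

mov edi, 15 → edi=15
mov eax, 24 → eax=24
mov esi, 14 → esi=14
sub esi, 9 → esi=14-9=5
xor eax, edi → eax=24^15=23
cmp eax, 13  (cmp 23,13)
je loop: not taken
After step 7: eax = 23.

23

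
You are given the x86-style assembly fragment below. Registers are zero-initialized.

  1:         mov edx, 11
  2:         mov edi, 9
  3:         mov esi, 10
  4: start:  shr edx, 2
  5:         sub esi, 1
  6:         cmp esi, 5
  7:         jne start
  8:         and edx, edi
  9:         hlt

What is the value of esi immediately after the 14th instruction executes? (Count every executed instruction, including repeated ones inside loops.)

7

after mov edx, 11: edx=11
after mov edi, 9: edi=9
after mov esi, 10: esi=10
after shr edx, 2: edx=11>>2=2
after sub esi, 1: esi=10-1=9
cmp esi, 5  (cmp 9,5)
jne start: taken
after shr edx, 2: edx=2>>2=0
after sub esi, 1: esi=9-1=8
cmp esi, 5  (cmp 8,5)
jne start: taken
after shr edx, 2: edx=0>>2=0
after sub esi, 1: esi=8-1=7
cmp esi, 5  (cmp 7,5)
After step 14: esi = 7.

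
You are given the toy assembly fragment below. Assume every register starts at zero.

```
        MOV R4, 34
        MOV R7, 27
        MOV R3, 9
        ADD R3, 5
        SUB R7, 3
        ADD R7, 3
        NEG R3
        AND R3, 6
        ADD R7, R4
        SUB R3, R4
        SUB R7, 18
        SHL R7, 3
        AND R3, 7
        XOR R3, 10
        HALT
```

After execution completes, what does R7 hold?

344

R4=34
R7=27
R3=9
R3=9+5=14
R7=27-3=24
R7=24+3=27
R3=-(14)=-14
R3=(-14)&6=2
R7=27+34=61
R3=2-34=-32
R7=61-18=43
R7=43<<3=344
R3=(-32)&7=0
R3=0^10=10
halt.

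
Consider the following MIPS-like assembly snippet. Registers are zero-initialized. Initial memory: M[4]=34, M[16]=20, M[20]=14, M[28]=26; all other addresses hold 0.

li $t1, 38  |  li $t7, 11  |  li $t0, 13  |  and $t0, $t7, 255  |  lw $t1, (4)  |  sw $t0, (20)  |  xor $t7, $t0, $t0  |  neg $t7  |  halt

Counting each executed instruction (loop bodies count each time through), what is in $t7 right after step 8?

0

after li $t1, 38: $t1=38
after li $t7, 11: $t7=11
after li $t0, 13: $t0=13
after and $t0, $t7, 255: $t0=11&255=11
after lw $t1, (4): $t1=M[4]=34
sw $t0, (20) → M[20]=11
after xor $t7, $t0, $t0: $t7=11^11=0
after neg $t7: $t7=-(0)=0
After step 8: $t7 = 0.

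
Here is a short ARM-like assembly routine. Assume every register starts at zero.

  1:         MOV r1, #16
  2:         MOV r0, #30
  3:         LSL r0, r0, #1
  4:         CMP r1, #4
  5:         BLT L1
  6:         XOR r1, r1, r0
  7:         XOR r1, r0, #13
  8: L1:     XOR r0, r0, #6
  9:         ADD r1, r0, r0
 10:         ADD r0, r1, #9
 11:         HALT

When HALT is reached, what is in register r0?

MOV r1, #16 → r1=16
MOV r0, #30 → r0=30
LSL r0, r0, #1 → r0=30<<1=60
CMP r1, #4  (cmp 16,4)
BLT L1: not taken
XOR r1, r1, r0 → r1=16^60=44
XOR r1, r0, #13 → r1=60^13=49
XOR r0, r0, #6 → r0=60^6=58
ADD r1, r0, r0 → r1=58+58=116
ADD r0, r1, #9 → r0=116+9=125
halt.

125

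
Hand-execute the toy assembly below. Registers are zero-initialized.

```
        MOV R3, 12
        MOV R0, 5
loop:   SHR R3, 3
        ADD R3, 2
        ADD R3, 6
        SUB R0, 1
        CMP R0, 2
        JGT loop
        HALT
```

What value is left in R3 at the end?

MOV R3, 12 → R3=12
MOV R0, 5 → R0=5
SHR R3, 3 → R3=12>>3=1
ADD R3, 2 → R3=1+2=3
ADD R3, 6 → R3=3+6=9
SUB R0, 1 → R0=5-1=4
CMP R0, 2  (cmp 4,2)
JGT loop: taken
SHR R3, 3 → R3=9>>3=1
ADD R3, 2 → R3=1+2=3
ADD R3, 6 → R3=3+6=9
SUB R0, 1 → R0=4-1=3
CMP R0, 2  (cmp 3,2)
JGT loop: taken
SHR R3, 3 → R3=9>>3=1
ADD R3, 2 → R3=1+2=3
ADD R3, 6 → R3=3+6=9
SUB R0, 1 → R0=3-1=2
CMP R0, 2  (cmp 2,2)
JGT loop: not taken
halt.

9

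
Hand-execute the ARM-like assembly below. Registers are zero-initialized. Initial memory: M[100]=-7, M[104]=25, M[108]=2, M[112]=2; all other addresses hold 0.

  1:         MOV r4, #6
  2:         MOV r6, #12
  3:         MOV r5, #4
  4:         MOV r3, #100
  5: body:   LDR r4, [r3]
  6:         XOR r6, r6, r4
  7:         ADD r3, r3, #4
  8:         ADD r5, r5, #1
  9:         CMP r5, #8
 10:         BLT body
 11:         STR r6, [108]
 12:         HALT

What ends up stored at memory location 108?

after MOV r4, #6: r4=6
after MOV r6, #12: r6=12
after MOV r5, #4: r5=4
after MOV r3, #100: r3=100
after LDR r4, [r3]: r4=M[100]=-7
after XOR r6, r6, r4: r6=12^(-7)=-11
after ADD r3, r3, #4: r3=100+4=104
after ADD r5, r5, #1: r5=4+1=5
CMP r5, #8  (cmp 5,8)
BLT body: taken
after LDR r4, [r3]: r4=M[104]=25
after XOR r6, r6, r4: r6=(-11)^25=-20
after ADD r3, r3, #4: r3=104+4=108
after ADD r5, r5, #1: r5=5+1=6
CMP r5, #8  (cmp 6,8)
BLT body: taken
after LDR r4, [r3]: r4=M[108]=2
after XOR r6, r6, r4: r6=(-20)^2=-18
after ADD r3, r3, #4: r3=108+4=112
after ADD r5, r5, #1: r5=6+1=7
CMP r5, #8  (cmp 7,8)
BLT body: taken
after LDR r4, [r3]: r4=M[112]=2
after XOR r6, r6, r4: r6=(-18)^2=-20
after ADD r3, r3, #4: r3=112+4=116
after ADD r5, r5, #1: r5=7+1=8
CMP r5, #8  (cmp 8,8)
BLT body: not taken
STR r6, [108] → M[108]=-20
halt.

-20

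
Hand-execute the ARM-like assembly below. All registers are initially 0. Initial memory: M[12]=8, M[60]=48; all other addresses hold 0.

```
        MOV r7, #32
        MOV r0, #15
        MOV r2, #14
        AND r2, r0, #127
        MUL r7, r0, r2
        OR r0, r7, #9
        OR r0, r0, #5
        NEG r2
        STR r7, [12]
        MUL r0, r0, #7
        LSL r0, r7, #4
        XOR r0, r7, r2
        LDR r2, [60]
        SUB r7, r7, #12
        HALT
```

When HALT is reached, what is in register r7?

MOV r7, #32 → r7=32
MOV r0, #15 → r0=15
MOV r2, #14 → r2=14
AND r2, r0, #127 → r2=15&127=15
MUL r7, r0, r2 → r7=15*15=225
OR r0, r7, #9 → r0=225|9=233
OR r0, r0, #5 → r0=233|5=237
NEG r2 → r2=-(15)=-15
STR r7, [12] → M[12]=225
MUL r0, r0, #7 → r0=237*7=1659
LSL r0, r7, #4 → r0=225<<4=3600
XOR r0, r7, r2 → r0=225^(-15)=-240
LDR r2, [60] → r2=M[60]=48
SUB r7, r7, #12 → r7=225-12=213
halt.

213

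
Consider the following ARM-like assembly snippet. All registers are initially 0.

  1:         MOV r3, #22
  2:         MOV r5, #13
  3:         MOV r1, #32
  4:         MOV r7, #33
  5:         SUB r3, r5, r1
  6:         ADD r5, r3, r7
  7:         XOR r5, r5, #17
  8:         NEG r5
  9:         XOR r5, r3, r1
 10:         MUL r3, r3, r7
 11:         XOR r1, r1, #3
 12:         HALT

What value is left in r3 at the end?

-627

MOV r3, #22 → r3=22
MOV r5, #13 → r5=13
MOV r1, #32 → r1=32
MOV r7, #33 → r7=33
SUB r3, r5, r1 → r3=13-32=-19
ADD r5, r3, r7 → r5=(-19)+33=14
XOR r5, r5, #17 → r5=14^17=31
NEG r5 → r5=-(31)=-31
XOR r5, r3, r1 → r5=(-19)^32=-51
MUL r3, r3, r7 → r3=(-19)*33=-627
XOR r1, r1, #3 → r1=32^3=35
halt.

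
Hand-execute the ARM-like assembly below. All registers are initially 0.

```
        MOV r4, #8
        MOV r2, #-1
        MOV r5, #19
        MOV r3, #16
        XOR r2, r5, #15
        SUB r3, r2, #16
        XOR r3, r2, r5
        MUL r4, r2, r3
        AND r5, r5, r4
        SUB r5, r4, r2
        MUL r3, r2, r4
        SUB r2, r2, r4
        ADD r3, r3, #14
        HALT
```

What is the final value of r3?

r4=8
r2=-1
r5=19
r3=16
r2=19^15=28
r3=28-16=12
r3=28^19=15
r4=28*15=420
r5=19&420=0
r5=420-28=392
r3=28*420=11760
r2=28-420=-392
r3=11760+14=11774
halt.

11774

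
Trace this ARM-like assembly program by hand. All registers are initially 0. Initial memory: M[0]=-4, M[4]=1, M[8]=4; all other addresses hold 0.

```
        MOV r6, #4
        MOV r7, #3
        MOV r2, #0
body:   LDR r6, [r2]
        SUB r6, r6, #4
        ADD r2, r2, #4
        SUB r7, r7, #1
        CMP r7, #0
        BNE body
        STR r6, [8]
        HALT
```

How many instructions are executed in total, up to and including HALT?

23

r6=4
r7=3
r2=0
r6=M[0]=-4
r6=(-4)-4=-8
r2=0+4=4
r7=3-1=2
CMP r7, #0  (cmp 2,0)
BNE body: taken
r6=M[4]=1
r6=1-4=-3
r2=4+4=8
r7=2-1=1
CMP r7, #0  (cmp 1,0)
BNE body: taken
r6=M[8]=4
r6=4-4=0
r2=8+4=12
r7=1-1=0
CMP r7, #0  (cmp 0,0)
BNE body: not taken
STR r6, [8] → M[8]=0
halt.
Total executed instructions: 23.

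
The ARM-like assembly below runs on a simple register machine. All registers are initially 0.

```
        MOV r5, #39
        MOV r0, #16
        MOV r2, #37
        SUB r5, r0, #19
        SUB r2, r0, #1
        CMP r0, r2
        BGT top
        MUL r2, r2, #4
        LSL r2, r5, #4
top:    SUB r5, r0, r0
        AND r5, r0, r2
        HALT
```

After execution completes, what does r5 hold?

0

r5=39
r0=16
r2=37
r5=16-19=-3
r2=16-1=15
CMP r0, r2  (cmp 16,15)
BGT top: taken
r5=16-16=0
r5=16&15=0
halt.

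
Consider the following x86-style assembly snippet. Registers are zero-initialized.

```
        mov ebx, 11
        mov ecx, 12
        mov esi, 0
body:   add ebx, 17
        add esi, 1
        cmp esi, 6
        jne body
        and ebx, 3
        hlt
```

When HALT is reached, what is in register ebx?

mov ebx, 11 → ebx=11
mov ecx, 12 → ecx=12
mov esi, 0 → esi=0
add ebx, 17 → ebx=11+17=28
add esi, 1 → esi=0+1=1
cmp esi, 6  (cmp 1,6)
jne body: taken
add ebx, 17 → ebx=28+17=45
add esi, 1 → esi=1+1=2
cmp esi, 6  (cmp 2,6)
jne body: taken
add ebx, 17 → ebx=45+17=62
add esi, 1 → esi=2+1=3
cmp esi, 6  (cmp 3,6)
jne body: taken
add ebx, 17 → ebx=62+17=79
add esi, 1 → esi=3+1=4
cmp esi, 6  (cmp 4,6)
jne body: taken
add ebx, 17 → ebx=79+17=96
add esi, 1 → esi=4+1=5
cmp esi, 6  (cmp 5,6)
jne body: taken
add ebx, 17 → ebx=96+17=113
add esi, 1 → esi=5+1=6
cmp esi, 6  (cmp 6,6)
jne body: not taken
and ebx, 3 → ebx=113&3=1
halt.

1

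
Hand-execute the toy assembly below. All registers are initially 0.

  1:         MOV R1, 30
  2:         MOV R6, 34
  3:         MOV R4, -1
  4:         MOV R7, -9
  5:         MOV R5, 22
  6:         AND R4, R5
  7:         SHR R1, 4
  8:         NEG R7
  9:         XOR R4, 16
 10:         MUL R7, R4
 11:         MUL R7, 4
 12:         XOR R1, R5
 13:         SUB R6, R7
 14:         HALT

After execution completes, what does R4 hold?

R1=30
R6=34
R4=-1
R7=-9
R5=22
R4=(-1)&22=22
R1=30>>4=1
R7=-(-9)=9
R4=22^16=6
R7=9*6=54
R7=54*4=216
R1=1^22=23
R6=34-216=-182
halt.

6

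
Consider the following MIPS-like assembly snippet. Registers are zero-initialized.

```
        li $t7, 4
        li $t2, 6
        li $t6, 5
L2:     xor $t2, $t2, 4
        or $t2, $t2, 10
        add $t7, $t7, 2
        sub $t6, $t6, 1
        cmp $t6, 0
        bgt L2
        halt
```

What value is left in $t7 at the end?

after li $t7, 4: $t7=4
after li $t2, 6: $t2=6
after li $t6, 5: $t6=5
after xor $t2, $t2, 4: $t2=6^4=2
after or $t2, $t2, 10: $t2=2|10=10
after add $t7, $t7, 2: $t7=4+2=6
after sub $t6, $t6, 1: $t6=5-1=4
cmp $t6, 0  (cmp 4,0)
bgt L2: taken
after xor $t2, $t2, 4: $t2=10^4=14
after or $t2, $t2, 10: $t2=14|10=14
after add $t7, $t7, 2: $t7=6+2=8
after sub $t6, $t6, 1: $t6=4-1=3
cmp $t6, 0  (cmp 3,0)
bgt L2: taken
after xor $t2, $t2, 4: $t2=14^4=10
after or $t2, $t2, 10: $t2=10|10=10
after add $t7, $t7, 2: $t7=8+2=10
after sub $t6, $t6, 1: $t6=3-1=2
cmp $t6, 0  (cmp 2,0)
bgt L2: taken
after xor $t2, $t2, 4: $t2=10^4=14
after or $t2, $t2, 10: $t2=14|10=14
after add $t7, $t7, 2: $t7=10+2=12
after sub $t6, $t6, 1: $t6=2-1=1
cmp $t6, 0  (cmp 1,0)
bgt L2: taken
after xor $t2, $t2, 4: $t2=14^4=10
after or $t2, $t2, 10: $t2=10|10=10
after add $t7, $t7, 2: $t7=12+2=14
after sub $t6, $t6, 1: $t6=1-1=0
cmp $t6, 0  (cmp 0,0)
bgt L2: not taken
halt.

14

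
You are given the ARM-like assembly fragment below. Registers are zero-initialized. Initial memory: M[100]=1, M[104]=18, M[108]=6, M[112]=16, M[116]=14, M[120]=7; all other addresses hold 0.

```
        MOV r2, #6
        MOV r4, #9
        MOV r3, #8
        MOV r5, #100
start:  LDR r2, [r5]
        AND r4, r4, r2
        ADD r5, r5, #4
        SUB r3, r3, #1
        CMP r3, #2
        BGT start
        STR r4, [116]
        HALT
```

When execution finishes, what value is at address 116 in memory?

after MOV r2, #6: r2=6
after MOV r4, #9: r4=9
after MOV r3, #8: r3=8
after MOV r5, #100: r5=100
after LDR r2, [r5]: r2=M[100]=1
after AND r4, r4, r2: r4=9&1=1
after ADD r5, r5, #4: r5=100+4=104
after SUB r3, r3, #1: r3=8-1=7
CMP r3, #2  (cmp 7,2)
BGT start: taken
after LDR r2, [r5]: r2=M[104]=18
after AND r4, r4, r2: r4=1&18=0
after ADD r5, r5, #4: r5=104+4=108
after SUB r3, r3, #1: r3=7-1=6
CMP r3, #2  (cmp 6,2)
BGT start: taken
after LDR r2, [r5]: r2=M[108]=6
after AND r4, r4, r2: r4=0&6=0
after ADD r5, r5, #4: r5=108+4=112
after SUB r3, r3, #1: r3=6-1=5
CMP r3, #2  (cmp 5,2)
BGT start: taken
after LDR r2, [r5]: r2=M[112]=16
after AND r4, r4, r2: r4=0&16=0
after ADD r5, r5, #4: r5=112+4=116
after SUB r3, r3, #1: r3=5-1=4
CMP r3, #2  (cmp 4,2)
BGT start: taken
after LDR r2, [r5]: r2=M[116]=14
after AND r4, r4, r2: r4=0&14=0
after ADD r5, r5, #4: r5=116+4=120
after SUB r3, r3, #1: r3=4-1=3
CMP r3, #2  (cmp 3,2)
BGT start: taken
after LDR r2, [r5]: r2=M[120]=7
after AND r4, r4, r2: r4=0&7=0
after ADD r5, r5, #4: r5=120+4=124
after SUB r3, r3, #1: r3=3-1=2
CMP r3, #2  (cmp 2,2)
BGT start: not taken
STR r4, [116] → M[116]=0
halt.

0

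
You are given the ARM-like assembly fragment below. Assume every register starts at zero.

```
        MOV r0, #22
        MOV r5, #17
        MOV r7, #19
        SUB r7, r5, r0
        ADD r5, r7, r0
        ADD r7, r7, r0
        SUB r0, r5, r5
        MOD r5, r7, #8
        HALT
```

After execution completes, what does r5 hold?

1

MOV r0, #22 → r0=22
MOV r5, #17 → r5=17
MOV r7, #19 → r7=19
SUB r7, r5, r0 → r7=17-22=-5
ADD r5, r7, r0 → r5=(-5)+22=17
ADD r7, r7, r0 → r7=(-5)+22=17
SUB r0, r5, r5 → r0=17-17=0
MOD r5, r7, #8 → r5=17%8=1
halt.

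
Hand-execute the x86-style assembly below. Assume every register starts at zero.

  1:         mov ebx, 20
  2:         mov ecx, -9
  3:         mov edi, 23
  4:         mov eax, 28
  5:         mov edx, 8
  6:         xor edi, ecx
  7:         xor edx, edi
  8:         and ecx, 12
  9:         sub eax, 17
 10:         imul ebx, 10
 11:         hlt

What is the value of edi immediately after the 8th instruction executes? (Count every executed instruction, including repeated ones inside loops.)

-32

mov ebx, 20 → ebx=20
mov ecx, -9 → ecx=-9
mov edi, 23 → edi=23
mov eax, 28 → eax=28
mov edx, 8 → edx=8
xor edi, ecx → edi=23^(-9)=-32
xor edx, edi → edx=8^(-32)=-24
and ecx, 12 → ecx=(-9)&12=4
After step 8: edi = -32.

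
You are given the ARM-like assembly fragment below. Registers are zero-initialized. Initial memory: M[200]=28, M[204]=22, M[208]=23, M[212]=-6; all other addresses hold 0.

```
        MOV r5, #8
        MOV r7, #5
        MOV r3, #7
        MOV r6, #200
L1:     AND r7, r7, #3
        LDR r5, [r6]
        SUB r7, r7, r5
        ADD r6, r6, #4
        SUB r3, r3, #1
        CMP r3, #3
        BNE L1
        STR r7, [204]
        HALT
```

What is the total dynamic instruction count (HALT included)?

34

r5=8
r7=5
r3=7
r6=200
r7=5&3=1
r5=M[200]=28
r7=1-28=-27
r6=200+4=204
r3=7-1=6
CMP r3, #3  (cmp 6,3)
BNE L1: taken
r7=(-27)&3=1
r5=M[204]=22
r7=1-22=-21
r6=204+4=208
r3=6-1=5
CMP r3, #3  (cmp 5,3)
BNE L1: taken
r7=(-21)&3=3
r5=M[208]=23
r7=3-23=-20
r6=208+4=212
r3=5-1=4
CMP r3, #3  (cmp 4,3)
BNE L1: taken
r7=(-20)&3=0
r5=M[212]=-6
r7=0-(-6)=6
r6=212+4=216
r3=4-1=3
CMP r3, #3  (cmp 3,3)
BNE L1: not taken
STR r7, [204] → M[204]=6
halt.
Total executed instructions: 34.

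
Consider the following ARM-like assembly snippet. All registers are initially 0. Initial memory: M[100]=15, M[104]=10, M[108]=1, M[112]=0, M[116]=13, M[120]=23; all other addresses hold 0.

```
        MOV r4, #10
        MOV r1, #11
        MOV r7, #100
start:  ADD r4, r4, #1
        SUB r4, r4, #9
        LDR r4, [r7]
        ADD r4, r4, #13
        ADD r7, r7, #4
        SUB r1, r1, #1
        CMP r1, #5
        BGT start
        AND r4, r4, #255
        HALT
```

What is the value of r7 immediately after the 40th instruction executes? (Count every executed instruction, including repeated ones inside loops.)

120

after MOV r4, #10: r4=10
after MOV r1, #11: r1=11
after MOV r7, #100: r7=100
after ADD r4, r4, #1: r4=10+1=11
after SUB r4, r4, #9: r4=11-9=2
after LDR r4, [r7]: r4=M[100]=15
after ADD r4, r4, #13: r4=15+13=28
after ADD r7, r7, #4: r7=100+4=104
after SUB r1, r1, #1: r1=11-1=10
CMP r1, #5  (cmp 10,5)
BGT start: taken
after ADD r4, r4, #1: r4=28+1=29
after SUB r4, r4, #9: r4=29-9=20
after LDR r4, [r7]: r4=M[104]=10
after ADD r4, r4, #13: r4=10+13=23
after ADD r7, r7, #4: r7=104+4=108
after SUB r1, r1, #1: r1=10-1=9
CMP r1, #5  (cmp 9,5)
BGT start: taken
after ADD r4, r4, #1: r4=23+1=24
after SUB r4, r4, #9: r4=24-9=15
after LDR r4, [r7]: r4=M[108]=1
after ADD r4, r4, #13: r4=1+13=14
after ADD r7, r7, #4: r7=108+4=112
after SUB r1, r1, #1: r1=9-1=8
CMP r1, #5  (cmp 8,5)
BGT start: taken
after ADD r4, r4, #1: r4=14+1=15
after SUB r4, r4, #9: r4=15-9=6
after LDR r4, [r7]: r4=M[112]=0
after ADD r4, r4, #13: r4=0+13=13
after ADD r7, r7, #4: r7=112+4=116
after SUB r1, r1, #1: r1=8-1=7
CMP r1, #5  (cmp 7,5)
BGT start: taken
after ADD r4, r4, #1: r4=13+1=14
after SUB r4, r4, #9: r4=14-9=5
after LDR r4, [r7]: r4=M[116]=13
after ADD r4, r4, #13: r4=13+13=26
after ADD r7, r7, #4: r7=116+4=120
After step 40: r7 = 120.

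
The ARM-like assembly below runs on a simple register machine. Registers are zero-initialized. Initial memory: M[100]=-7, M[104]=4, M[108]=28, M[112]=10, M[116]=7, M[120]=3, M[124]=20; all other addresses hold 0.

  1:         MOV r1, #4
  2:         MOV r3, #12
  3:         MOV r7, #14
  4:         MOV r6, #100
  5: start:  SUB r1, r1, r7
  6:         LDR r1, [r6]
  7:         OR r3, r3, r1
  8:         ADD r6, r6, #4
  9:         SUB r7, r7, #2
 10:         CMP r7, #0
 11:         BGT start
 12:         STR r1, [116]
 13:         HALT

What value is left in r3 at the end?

MOV r1, #4 → r1=4
MOV r3, #12 → r3=12
MOV r7, #14 → r7=14
MOV r6, #100 → r6=100
SUB r1, r1, r7 → r1=4-14=-10
LDR r1, [r6] → r1=M[100]=-7
OR r3, r3, r1 → r3=12|(-7)=-3
ADD r6, r6, #4 → r6=100+4=104
SUB r7, r7, #2 → r7=14-2=12
CMP r7, #0  (cmp 12,0)
BGT start: taken
SUB r1, r1, r7 → r1=(-7)-12=-19
LDR r1, [r6] → r1=M[104]=4
OR r3, r3, r1 → r3=(-3)|4=-3
ADD r6, r6, #4 → r6=104+4=108
SUB r7, r7, #2 → r7=12-2=10
CMP r7, #0  (cmp 10,0)
BGT start: taken
SUB r1, r1, r7 → r1=4-10=-6
LDR r1, [r6] → r1=M[108]=28
OR r3, r3, r1 → r3=(-3)|28=-3
ADD r6, r6, #4 → r6=108+4=112
SUB r7, r7, #2 → r7=10-2=8
CMP r7, #0  (cmp 8,0)
BGT start: taken
SUB r1, r1, r7 → r1=28-8=20
LDR r1, [r6] → r1=M[112]=10
OR r3, r3, r1 → r3=(-3)|10=-1
ADD r6, r6, #4 → r6=112+4=116
SUB r7, r7, #2 → r7=8-2=6
CMP r7, #0  (cmp 6,0)
BGT start: taken
SUB r1, r1, r7 → r1=10-6=4
LDR r1, [r6] → r1=M[116]=7
OR r3, r3, r1 → r3=(-1)|7=-1
ADD r6, r6, #4 → r6=116+4=120
SUB r7, r7, #2 → r7=6-2=4
CMP r7, #0  (cmp 4,0)
BGT start: taken
SUB r1, r1, r7 → r1=7-4=3
LDR r1, [r6] → r1=M[120]=3
OR r3, r3, r1 → r3=(-1)|3=-1
ADD r6, r6, #4 → r6=120+4=124
SUB r7, r7, #2 → r7=4-2=2
CMP r7, #0  (cmp 2,0)
BGT start: taken
SUB r1, r1, r7 → r1=3-2=1
LDR r1, [r6] → r1=M[124]=20
OR r3, r3, r1 → r3=(-1)|20=-1
ADD r6, r6, #4 → r6=124+4=128
SUB r7, r7, #2 → r7=2-2=0
CMP r7, #0  (cmp 0,0)
BGT start: not taken
STR r1, [116] → M[116]=20
halt.

-1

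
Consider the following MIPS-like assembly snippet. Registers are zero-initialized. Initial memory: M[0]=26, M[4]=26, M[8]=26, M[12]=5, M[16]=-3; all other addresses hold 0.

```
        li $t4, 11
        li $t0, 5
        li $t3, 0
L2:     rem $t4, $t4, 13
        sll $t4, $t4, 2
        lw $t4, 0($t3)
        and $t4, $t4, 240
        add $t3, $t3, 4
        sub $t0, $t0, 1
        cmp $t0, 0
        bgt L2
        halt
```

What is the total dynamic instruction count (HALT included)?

44

li $t4, 11 → $t4=11
li $t0, 5 → $t0=5
li $t3, 0 → $t3=0
rem $t4, $t4, 13 → $t4=11%13=11
sll $t4, $t4, 2 → $t4=11<<2=44
lw $t4, 0($t3) → $t4=M[0]=26
and $t4, $t4, 240 → $t4=26&240=16
add $t3, $t3, 4 → $t3=0+4=4
sub $t0, $t0, 1 → $t0=5-1=4
cmp $t0, 0  (cmp 4,0)
bgt L2: taken
rem $t4, $t4, 13 → $t4=16%13=3
sll $t4, $t4, 2 → $t4=3<<2=12
lw $t4, 0($t3) → $t4=M[4]=26
and $t4, $t4, 240 → $t4=26&240=16
add $t3, $t3, 4 → $t3=4+4=8
sub $t0, $t0, 1 → $t0=4-1=3
cmp $t0, 0  (cmp 3,0)
bgt L2: taken
rem $t4, $t4, 13 → $t4=16%13=3
sll $t4, $t4, 2 → $t4=3<<2=12
lw $t4, 0($t3) → $t4=M[8]=26
and $t4, $t4, 240 → $t4=26&240=16
add $t3, $t3, 4 → $t3=8+4=12
sub $t0, $t0, 1 → $t0=3-1=2
cmp $t0, 0  (cmp 2,0)
bgt L2: taken
rem $t4, $t4, 13 → $t4=16%13=3
sll $t4, $t4, 2 → $t4=3<<2=12
lw $t4, 0($t3) → $t4=M[12]=5
and $t4, $t4, 240 → $t4=5&240=0
add $t3, $t3, 4 → $t3=12+4=16
sub $t0, $t0, 1 → $t0=2-1=1
cmp $t0, 0  (cmp 1,0)
bgt L2: taken
rem $t4, $t4, 13 → $t4=0%13=0
sll $t4, $t4, 2 → $t4=0<<2=0
lw $t4, 0($t3) → $t4=M[16]=-3
and $t4, $t4, 240 → $t4=(-3)&240=240
add $t3, $t3, 4 → $t3=16+4=20
sub $t0, $t0, 1 → $t0=1-1=0
cmp $t0, 0  (cmp 0,0)
bgt L2: not taken
halt.
Total executed instructions: 44.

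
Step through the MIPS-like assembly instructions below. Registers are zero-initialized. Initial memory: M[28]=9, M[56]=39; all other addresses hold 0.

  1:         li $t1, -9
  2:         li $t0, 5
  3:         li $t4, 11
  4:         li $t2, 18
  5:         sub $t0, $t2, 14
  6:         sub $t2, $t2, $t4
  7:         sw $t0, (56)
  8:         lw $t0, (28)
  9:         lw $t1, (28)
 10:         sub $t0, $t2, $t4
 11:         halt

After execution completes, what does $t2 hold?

7

$t1=-9
$t0=5
$t4=11
$t2=18
$t0=18-14=4
$t2=18-11=7
sw $t0, (56) → M[56]=4
$t0=M[28]=9
$t1=M[28]=9
$t0=7-11=-4
halt.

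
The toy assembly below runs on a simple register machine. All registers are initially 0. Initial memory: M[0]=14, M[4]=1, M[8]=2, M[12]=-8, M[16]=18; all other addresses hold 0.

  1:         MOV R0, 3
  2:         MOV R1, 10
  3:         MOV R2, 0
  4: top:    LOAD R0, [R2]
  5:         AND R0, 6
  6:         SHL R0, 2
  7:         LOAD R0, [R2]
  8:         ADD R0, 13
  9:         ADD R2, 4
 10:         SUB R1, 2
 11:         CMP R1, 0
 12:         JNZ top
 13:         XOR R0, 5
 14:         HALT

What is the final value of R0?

MOV R0, 3 → R0=3
MOV R1, 10 → R1=10
MOV R2, 0 → R2=0
LOAD R0, [R2] → R0=M[0]=14
AND R0, 6 → R0=14&6=6
SHL R0, 2 → R0=6<<2=24
LOAD R0, [R2] → R0=M[0]=14
ADD R0, 13 → R0=14+13=27
ADD R2, 4 → R2=0+4=4
SUB R1, 2 → R1=10-2=8
CMP R1, 0  (cmp 8,0)
JNZ top: taken
LOAD R0, [R2] → R0=M[4]=1
AND R0, 6 → R0=1&6=0
SHL R0, 2 → R0=0<<2=0
LOAD R0, [R2] → R0=M[4]=1
ADD R0, 13 → R0=1+13=14
ADD R2, 4 → R2=4+4=8
SUB R1, 2 → R1=8-2=6
CMP R1, 0  (cmp 6,0)
JNZ top: taken
LOAD R0, [R2] → R0=M[8]=2
AND R0, 6 → R0=2&6=2
SHL R0, 2 → R0=2<<2=8
LOAD R0, [R2] → R0=M[8]=2
ADD R0, 13 → R0=2+13=15
ADD R2, 4 → R2=8+4=12
SUB R1, 2 → R1=6-2=4
CMP R1, 0  (cmp 4,0)
JNZ top: taken
LOAD R0, [R2] → R0=M[12]=-8
AND R0, 6 → R0=(-8)&6=0
SHL R0, 2 → R0=0<<2=0
LOAD R0, [R2] → R0=M[12]=-8
ADD R0, 13 → R0=(-8)+13=5
ADD R2, 4 → R2=12+4=16
SUB R1, 2 → R1=4-2=2
CMP R1, 0  (cmp 2,0)
JNZ top: taken
LOAD R0, [R2] → R0=M[16]=18
AND R0, 6 → R0=18&6=2
SHL R0, 2 → R0=2<<2=8
LOAD R0, [R2] → R0=M[16]=18
ADD R0, 13 → R0=18+13=31
ADD R2, 4 → R2=16+4=20
SUB R1, 2 → R1=2-2=0
CMP R1, 0  (cmp 0,0)
JNZ top: not taken
XOR R0, 5 → R0=31^5=26
halt.

26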